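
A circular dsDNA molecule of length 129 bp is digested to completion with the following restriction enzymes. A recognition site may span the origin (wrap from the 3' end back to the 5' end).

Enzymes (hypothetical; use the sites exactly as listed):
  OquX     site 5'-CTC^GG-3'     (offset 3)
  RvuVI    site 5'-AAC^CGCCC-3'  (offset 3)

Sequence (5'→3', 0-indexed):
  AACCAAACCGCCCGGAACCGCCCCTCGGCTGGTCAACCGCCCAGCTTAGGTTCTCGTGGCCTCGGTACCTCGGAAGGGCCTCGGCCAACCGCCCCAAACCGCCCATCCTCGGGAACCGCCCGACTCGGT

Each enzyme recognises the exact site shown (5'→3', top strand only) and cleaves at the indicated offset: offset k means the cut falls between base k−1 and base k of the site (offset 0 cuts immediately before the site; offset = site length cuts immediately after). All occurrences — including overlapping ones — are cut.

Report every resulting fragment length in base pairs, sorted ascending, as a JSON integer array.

[6,7,8,8,10,10,10,11,11,11,11,26]

Site scan:
  OquX CTCGG/3: at [23, 60, 68, 79, 107, 123] ⇒ [26, 63, 71, 82, 110, 126]
  RvuVI AACCGCCC/3: at [5, 15, 34, 86, 96, 113] ⇒ [8, 18, 37, 89, 99, 116]

Pooled cuts: [8, 18, 26, 37, 63, 71, 82, 89, 99, 110, 116, 126]

Fragment lengths:
  8→18: 10 bp
  18→26: 8 bp
  26→37: 11 bp
  37→63: 26 bp
  63→71: 8 bp
  71→82: 11 bp
  82→89: 7 bp
  89→99: 10 bp
  99→110: 11 bp
  110→116: 6 bp
  116→126: 10 bp
  126→8 (wrap): 129-126+8 = 11 bp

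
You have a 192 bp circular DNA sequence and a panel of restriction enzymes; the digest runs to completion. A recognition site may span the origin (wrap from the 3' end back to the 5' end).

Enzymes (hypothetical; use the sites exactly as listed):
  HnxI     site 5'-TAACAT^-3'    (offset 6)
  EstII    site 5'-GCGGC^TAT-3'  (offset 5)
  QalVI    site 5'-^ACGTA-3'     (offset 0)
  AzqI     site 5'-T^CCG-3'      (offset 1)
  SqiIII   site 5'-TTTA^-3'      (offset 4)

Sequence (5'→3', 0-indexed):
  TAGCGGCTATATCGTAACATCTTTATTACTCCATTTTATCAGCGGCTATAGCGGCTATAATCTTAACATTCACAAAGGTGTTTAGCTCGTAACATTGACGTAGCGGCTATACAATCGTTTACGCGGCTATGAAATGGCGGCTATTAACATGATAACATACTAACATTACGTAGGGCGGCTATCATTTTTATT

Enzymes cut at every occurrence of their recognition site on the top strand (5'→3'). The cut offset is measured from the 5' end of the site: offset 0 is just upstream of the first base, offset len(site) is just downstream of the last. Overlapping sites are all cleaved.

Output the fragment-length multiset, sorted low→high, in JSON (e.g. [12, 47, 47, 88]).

[1,2,4,5,5,6,8,8,8,9,9,10,11,11,12,13,13,14,14,14,15]

Per-enzyme occurrences:
  HnxI (TAACAT, off=6): starts [14, 63, 89, 144, 152, 160] → cuts [20, 69, 95, 150, 158, 166]
  EstII (GCGGCTAT, off=5): starts [2, 41, 50, 102, 122, 136, 174] → cuts [7, 46, 55, 107, 127, 141, 179]
  QalVI (ACGTA, off=0): starts [97, 167] → cuts [97, 167]
  AzqI (TCCG, off=1): no sites
  SqiIII (TTTA, off=4): starts [21, 34, 80, 117, 186, 190] → cuts [2, 25, 38, 84, 121, 190]

All cut coordinates (distinct, sorted): [2, 7, 20, 25, 38, 46, 55, 69, 84, 95, 97, 107, 121, 127, 141, 150, 158, 166, 167, 179, 190]

Fragments:
  2→7: 5 bp
  7→20: 13 bp
  20→25: 5 bp
  25→38: 13 bp
  38→46: 8 bp
  46→55: 9 bp
  55→69: 14 bp
  69→84: 15 bp
  84→95: 11 bp
  95→97: 2 bp
  97→107: 10 bp
  107→121: 14 bp
  121→127: 6 bp
  127→141: 14 bp
  141→150: 9 bp
  150→158: 8 bp
  158→166: 8 bp
  166→167: 1 bp
  167→179: 12 bp
  179→190: 11 bp
  190→2 (wrap): 192-190+2 = 4 bp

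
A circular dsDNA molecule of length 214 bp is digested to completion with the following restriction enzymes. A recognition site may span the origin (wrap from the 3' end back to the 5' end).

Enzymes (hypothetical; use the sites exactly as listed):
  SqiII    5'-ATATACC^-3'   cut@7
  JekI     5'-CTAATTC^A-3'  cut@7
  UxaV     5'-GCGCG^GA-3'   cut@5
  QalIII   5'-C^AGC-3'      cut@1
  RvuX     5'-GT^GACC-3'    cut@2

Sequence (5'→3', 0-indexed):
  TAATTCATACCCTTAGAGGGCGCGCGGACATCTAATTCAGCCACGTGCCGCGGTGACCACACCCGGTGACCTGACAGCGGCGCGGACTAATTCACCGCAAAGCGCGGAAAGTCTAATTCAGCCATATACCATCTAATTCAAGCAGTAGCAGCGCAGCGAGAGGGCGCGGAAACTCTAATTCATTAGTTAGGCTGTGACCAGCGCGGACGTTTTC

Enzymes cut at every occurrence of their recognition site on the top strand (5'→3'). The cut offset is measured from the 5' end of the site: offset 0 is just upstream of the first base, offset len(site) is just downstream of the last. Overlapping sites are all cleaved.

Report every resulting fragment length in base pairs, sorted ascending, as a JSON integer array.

Scan for sites:
  SqiII (ATATACC, off=7): starts [123] → cuts [130]
  JekI (CTAATTCA, off=7): starts [31, 86, 112, 132, 174, 213] → cuts [6, 38, 93, 119, 139, 181]
  UxaV (GCGCGGA, off=5): starts [21, 79, 101, 163, 200] → cuts [26, 84, 106, 168, 205]
  QalIII (CAGC, off=1): starts [37, 74, 118, 148, 153, 198] → cuts [38, 75, 119, 149, 154, 199]
  RvuX (GTGACC, off=2): starts [52, 65, 193] → cuts [54, 67, 195]

Pooled cuts: [6, 26, 38, 54, 67, 75, 84, 93, 106, 119, 130, 139, 149, 154, 168, 181, 195, 199, 205]

Fragment lengths:
  6→26: 20 bp
  26→38: 12 bp
  38→54: 16 bp
  54→67: 13 bp
  67→75: 8 bp
  75→84: 9 bp
  84→93: 9 bp
  93→106: 13 bp
  106→119: 13 bp
  119→130: 11 bp
  130→139: 9 bp
  139→149: 10 bp
  149→154: 5 bp
  154→168: 14 bp
  168→181: 13 bp
  181→195: 14 bp
  195→199: 4 bp
  199→205: 6 bp
  205→6 (wrap): 214-205+6 = 15 bp

[4,5,6,8,9,9,9,10,11,12,13,13,13,13,14,14,15,16,20]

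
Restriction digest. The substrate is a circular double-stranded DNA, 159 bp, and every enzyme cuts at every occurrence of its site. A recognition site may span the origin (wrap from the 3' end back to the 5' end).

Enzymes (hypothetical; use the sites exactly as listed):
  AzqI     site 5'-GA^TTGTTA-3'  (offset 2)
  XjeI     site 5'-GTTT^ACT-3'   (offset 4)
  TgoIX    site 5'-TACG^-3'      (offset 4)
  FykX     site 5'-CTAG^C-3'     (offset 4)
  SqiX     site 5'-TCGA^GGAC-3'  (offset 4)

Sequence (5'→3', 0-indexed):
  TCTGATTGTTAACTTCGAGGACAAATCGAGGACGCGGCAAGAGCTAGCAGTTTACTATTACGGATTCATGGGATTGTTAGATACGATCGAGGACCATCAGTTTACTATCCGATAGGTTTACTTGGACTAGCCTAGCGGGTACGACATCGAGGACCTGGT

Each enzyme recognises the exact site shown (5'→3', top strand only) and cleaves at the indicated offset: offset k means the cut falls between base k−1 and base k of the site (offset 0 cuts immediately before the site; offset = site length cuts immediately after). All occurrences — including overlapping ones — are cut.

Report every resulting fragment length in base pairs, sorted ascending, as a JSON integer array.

[5,5,6,7,8,9,11,11,11,12,13,13,14,16,18]

Per-enzyme occurrences:
  AzqI (GATTGTTA, off=2): starts [3, 71] → cuts [5, 73]
  XjeI (GTTTACT, off=4): starts [49, 99, 115] → cuts [53, 103, 119]
  TgoIX (TACG, off=4): starts [58, 81, 139] → cuts [62, 85, 143]
  FykX (CTAGC, off=4): starts [43, 126, 131] → cuts [47, 130, 135]
  SqiX (TCGAGGAC, off=4): starts [14, 25, 86, 146] → cuts [18, 29, 90, 150]

Pooled cuts: [5, 18, 29, 47, 53, 62, 73, 85, 90, 103, 119, 130, 135, 143, 150]

Fragments:
  5→18: 13 bp
  18→29: 11 bp
  29→47: 18 bp
  47→53: 6 bp
  53→62: 9 bp
  62→73: 11 bp
  73→85: 12 bp
  85→90: 5 bp
  90→103: 13 bp
  103→119: 16 bp
  119→130: 11 bp
  130→135: 5 bp
  135→143: 8 bp
  143→150: 7 bp
  150→5 (wrap): 159-150+5 = 14 bp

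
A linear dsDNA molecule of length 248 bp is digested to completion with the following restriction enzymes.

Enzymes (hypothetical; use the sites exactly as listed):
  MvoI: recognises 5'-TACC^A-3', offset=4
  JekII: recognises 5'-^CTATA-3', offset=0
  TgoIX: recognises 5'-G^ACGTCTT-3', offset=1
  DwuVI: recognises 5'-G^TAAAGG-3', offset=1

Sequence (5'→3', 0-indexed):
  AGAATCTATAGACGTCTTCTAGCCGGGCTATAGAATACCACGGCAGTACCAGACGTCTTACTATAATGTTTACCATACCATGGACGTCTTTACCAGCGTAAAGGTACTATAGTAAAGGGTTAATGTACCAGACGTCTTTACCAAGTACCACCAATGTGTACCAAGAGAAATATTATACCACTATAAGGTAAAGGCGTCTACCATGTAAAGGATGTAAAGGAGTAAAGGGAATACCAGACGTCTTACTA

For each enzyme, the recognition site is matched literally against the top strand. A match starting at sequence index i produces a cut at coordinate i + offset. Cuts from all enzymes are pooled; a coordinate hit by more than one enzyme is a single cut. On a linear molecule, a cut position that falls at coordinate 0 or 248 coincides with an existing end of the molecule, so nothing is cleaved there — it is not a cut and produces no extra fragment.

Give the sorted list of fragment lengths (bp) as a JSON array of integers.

Scan for sites:
  MvoI (TACCA, off=4): starts [35, 46, 70, 75, 90, 125, 138, 145, 158, 175, 198, 231] → cuts [39, 50, 74, 79, 94, 129, 142, 149, 162, 179, 202, 235]
  JekII (CTATA, off=0): starts [5, 27, 60, 106, 180] → cuts [5, 27, 60, 106, 180]
  TgoIX (GACGTCTT, off=1): starts [10, 51, 82, 130, 236] → cuts [11, 52, 83, 131, 237]
  DwuVI (GTAAAGG, off=1): starts [97, 111, 187, 204, 213, 221] → cuts [98, 112, 188, 205, 214, 222]

All cut coordinates (distinct, sorted): [5, 11, 27, 39, 50, 52, 60, 74, 79, 83, 94, 98, 106, 112, 129, 131, 142, 149, 162, 179, 180, 188, 202, 205, 214, 222, 235, 237]

Fragment lengths:
  [0,5): 5 bp
  [5,11): 6 bp
  [11,27): 16 bp
  [27,39): 12 bp
  [39,50): 11 bp
  [50,52): 2 bp
  [52,60): 8 bp
  [60,74): 14 bp
  [74,79): 5 bp
  [79,83): 4 bp
  [83,94): 11 bp
  [94,98): 4 bp
  [98,106): 8 bp
  [106,112): 6 bp
  [112,129): 17 bp
  [129,131): 2 bp
  [131,142): 11 bp
  [142,149): 7 bp
  [149,162): 13 bp
  [162,179): 17 bp
  [179,180): 1 bp
  [180,188): 8 bp
  [188,202): 14 bp
  [202,205): 3 bp
  [205,214): 9 bp
  [214,222): 8 bp
  [222,235): 13 bp
  [235,237): 2 bp
  [237,248): 11 bp

[1,2,2,2,3,4,4,5,5,6,6,7,8,8,8,8,9,11,11,11,11,12,13,13,14,14,16,17,17]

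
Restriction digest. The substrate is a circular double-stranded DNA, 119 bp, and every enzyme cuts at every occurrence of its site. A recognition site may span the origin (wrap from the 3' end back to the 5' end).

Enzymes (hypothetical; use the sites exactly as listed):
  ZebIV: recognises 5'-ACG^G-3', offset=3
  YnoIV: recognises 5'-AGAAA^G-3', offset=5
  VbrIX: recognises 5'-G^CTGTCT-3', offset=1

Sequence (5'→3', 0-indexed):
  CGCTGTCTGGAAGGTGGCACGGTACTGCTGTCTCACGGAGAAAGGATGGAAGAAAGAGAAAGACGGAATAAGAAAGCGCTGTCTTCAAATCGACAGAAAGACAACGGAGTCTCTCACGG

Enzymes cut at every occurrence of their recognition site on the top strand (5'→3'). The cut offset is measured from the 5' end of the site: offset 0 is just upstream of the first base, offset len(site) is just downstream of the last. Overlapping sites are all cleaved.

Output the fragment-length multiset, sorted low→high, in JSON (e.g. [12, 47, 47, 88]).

[3,3,4,6,6,6,7,10,10,12,12,19,21]

Scan for sites:
  ZebIV ACGG/3: at [18, 34, 62, 103, 115] ⇒ [21, 37, 65, 106, 118]
  YnoIV AGAAAG/5: at [38, 50, 56, 70, 94] ⇒ [43, 55, 61, 75, 99]
  VbrIX GCTGTCT/1: at [1, 26, 77] ⇒ [2, 27, 78]

Pooled cuts: [2, 21, 27, 37, 43, 55, 61, 65, 75, 78, 99, 106, 118]

Fragments:
  2→21: 19 bp
  21→27: 6 bp
  27→37: 10 bp
  37→43: 6 bp
  43→55: 12 bp
  55→61: 6 bp
  61→65: 4 bp
  65→75: 10 bp
  75→78: 3 bp
  78→99: 21 bp
  99→106: 7 bp
  106→118: 12 bp
  118→2 (wrap): 119-118+2 = 3 bp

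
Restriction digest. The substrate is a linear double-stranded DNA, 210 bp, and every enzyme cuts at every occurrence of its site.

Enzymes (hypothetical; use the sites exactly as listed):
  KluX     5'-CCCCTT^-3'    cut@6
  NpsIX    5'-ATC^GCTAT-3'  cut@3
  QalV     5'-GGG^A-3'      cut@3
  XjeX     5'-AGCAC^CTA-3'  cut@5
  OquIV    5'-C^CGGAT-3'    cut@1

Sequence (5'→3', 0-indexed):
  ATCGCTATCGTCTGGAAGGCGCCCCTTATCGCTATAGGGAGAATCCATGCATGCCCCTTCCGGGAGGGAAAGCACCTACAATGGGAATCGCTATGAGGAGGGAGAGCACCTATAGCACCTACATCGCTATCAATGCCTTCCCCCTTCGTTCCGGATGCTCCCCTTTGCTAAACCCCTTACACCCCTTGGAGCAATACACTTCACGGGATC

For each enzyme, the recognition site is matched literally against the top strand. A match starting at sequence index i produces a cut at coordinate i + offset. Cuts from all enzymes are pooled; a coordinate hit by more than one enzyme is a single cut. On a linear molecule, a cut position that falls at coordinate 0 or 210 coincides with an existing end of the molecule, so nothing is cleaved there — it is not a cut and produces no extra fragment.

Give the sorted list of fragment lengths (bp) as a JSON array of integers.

Scan for sites:
  KluX CCCCTT/6: at [21, 53, 140, 159, 172, 181] ⇒ [27, 59, 146, 165, 178, 187]
  NpsIX ATCGCTAT/3: at [0, 27, 86, 122] ⇒ [3, 30, 89, 125]
  QalV GGGA/3: at [36, 61, 65, 82, 99, 204] ⇒ [39, 64, 68, 85, 102, 207]
  XjeX AGCACCTA/5: at [70, 104, 113] ⇒ [75, 109, 118]
  OquIV CCGGAT/1: at [150] ⇒ [151]

Pooled cuts: [3, 27, 30, 39, 59, 64, 68, 75, 85, 89, 102, 109, 118, 125, 146, 151, 165, 178, 187, 207]

Fragments:
  [0,3): 3 bp
  [3,27): 24 bp
  [27,30): 3 bp
  [30,39): 9 bp
  [39,59): 20 bp
  [59,64): 5 bp
  [64,68): 4 bp
  [68,75): 7 bp
  [75,85): 10 bp
  [85,89): 4 bp
  [89,102): 13 bp
  [102,109): 7 bp
  [109,118): 9 bp
  [118,125): 7 bp
  [125,146): 21 bp
  [146,151): 5 bp
  [151,165): 14 bp
  [165,178): 13 bp
  [178,187): 9 bp
  [187,207): 20 bp
  [207,210): 3 bp

[3,3,3,4,4,5,5,7,7,7,9,9,9,10,13,13,14,20,20,21,24]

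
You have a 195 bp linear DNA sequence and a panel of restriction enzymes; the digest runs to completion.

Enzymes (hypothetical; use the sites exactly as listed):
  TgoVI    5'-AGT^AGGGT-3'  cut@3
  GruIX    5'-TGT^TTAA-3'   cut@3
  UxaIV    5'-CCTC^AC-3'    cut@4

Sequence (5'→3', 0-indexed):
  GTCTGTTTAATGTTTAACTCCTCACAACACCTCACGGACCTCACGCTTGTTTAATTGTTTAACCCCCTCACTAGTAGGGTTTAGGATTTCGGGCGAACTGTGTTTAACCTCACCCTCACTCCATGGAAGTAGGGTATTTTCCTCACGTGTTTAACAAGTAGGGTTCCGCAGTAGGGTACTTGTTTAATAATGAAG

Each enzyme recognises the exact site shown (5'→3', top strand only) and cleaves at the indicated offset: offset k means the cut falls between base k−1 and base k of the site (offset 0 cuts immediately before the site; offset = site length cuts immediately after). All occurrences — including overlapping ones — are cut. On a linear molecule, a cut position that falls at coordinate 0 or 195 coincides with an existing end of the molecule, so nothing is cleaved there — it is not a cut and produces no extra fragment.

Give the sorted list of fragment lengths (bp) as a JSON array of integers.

Scan for sites:
  TgoVI (AGTAGGGT, off=3): starts [72, 127, 156, 169] → cuts [75, 130, 159, 172]
  GruIX (TGTTTAA, off=3): starts [3, 10, 47, 55, 100, 147, 180] → cuts [6, 13, 50, 58, 103, 150, 183]
  UxaIV (CCTCAC, off=4): starts [19, 29, 38, 65, 107, 113, 140] → cuts [23, 33, 42, 69, 111, 117, 144]

Pooled cuts: [6, 13, 23, 33, 42, 50, 58, 69, 75, 103, 111, 117, 130, 144, 150, 159, 172, 183]

Fragment lengths:
  [0,6): 6 bp
  [6,13): 7 bp
  [13,23): 10 bp
  [23,33): 10 bp
  [33,42): 9 bp
  [42,50): 8 bp
  [50,58): 8 bp
  [58,69): 11 bp
  [69,75): 6 bp
  [75,103): 28 bp
  [103,111): 8 bp
  [111,117): 6 bp
  [117,130): 13 bp
  [130,144): 14 bp
  [144,150): 6 bp
  [150,159): 9 bp
  [159,172): 13 bp
  [172,183): 11 bp
  [183,195): 12 bp

[6,6,6,6,7,8,8,8,9,9,10,10,11,11,12,13,13,14,28]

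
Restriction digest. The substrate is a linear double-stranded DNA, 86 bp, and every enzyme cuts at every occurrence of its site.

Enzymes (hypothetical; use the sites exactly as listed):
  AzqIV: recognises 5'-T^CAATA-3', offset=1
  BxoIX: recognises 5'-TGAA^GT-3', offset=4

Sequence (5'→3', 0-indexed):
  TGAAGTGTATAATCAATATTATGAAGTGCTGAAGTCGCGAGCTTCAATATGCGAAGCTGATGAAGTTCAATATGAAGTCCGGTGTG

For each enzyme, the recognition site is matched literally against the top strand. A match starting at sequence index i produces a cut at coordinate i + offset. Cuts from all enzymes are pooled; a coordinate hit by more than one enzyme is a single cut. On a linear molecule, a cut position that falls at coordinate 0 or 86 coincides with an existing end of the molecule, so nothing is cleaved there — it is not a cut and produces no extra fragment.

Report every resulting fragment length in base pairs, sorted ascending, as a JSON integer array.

[3,4,8,9,9,10,11,12,20]

Scan for sites:
  AzqIV TCAATA/1: at [12, 43, 66] ⇒ [13, 44, 67]
  BxoIX TGAAGT/4: at [0, 21, 29, 60, 72] ⇒ [4, 25, 33, 64, 76]

Pooled cuts: [4, 13, 25, 33, 44, 64, 67, 76]

Fragments:
  [0,4): 4 bp
  [4,13): 9 bp
  [13,25): 12 bp
  [25,33): 8 bp
  [33,44): 11 bp
  [44,64): 20 bp
  [64,67): 3 bp
  [67,76): 9 bp
  [76,86): 10 bp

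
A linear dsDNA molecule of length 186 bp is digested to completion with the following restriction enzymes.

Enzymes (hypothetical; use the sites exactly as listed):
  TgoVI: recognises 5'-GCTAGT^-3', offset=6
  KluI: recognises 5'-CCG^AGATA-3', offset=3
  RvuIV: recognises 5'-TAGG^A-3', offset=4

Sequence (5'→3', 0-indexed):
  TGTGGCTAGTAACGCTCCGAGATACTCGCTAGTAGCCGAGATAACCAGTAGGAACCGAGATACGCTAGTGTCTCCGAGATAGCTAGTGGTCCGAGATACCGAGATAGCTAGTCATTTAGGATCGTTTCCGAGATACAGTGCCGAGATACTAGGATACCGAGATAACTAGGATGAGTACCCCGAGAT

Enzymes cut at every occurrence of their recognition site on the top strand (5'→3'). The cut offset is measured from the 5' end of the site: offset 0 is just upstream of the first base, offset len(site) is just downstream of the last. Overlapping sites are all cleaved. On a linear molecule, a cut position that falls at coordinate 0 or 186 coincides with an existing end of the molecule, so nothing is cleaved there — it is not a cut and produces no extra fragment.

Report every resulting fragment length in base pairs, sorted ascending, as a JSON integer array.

[5,5,6,6,7,8,8,9,10,10,10,11,11,11,12,13,14,14,16]

Site scan:
  TgoVI GCTAGT/6: at [4, 27, 63, 81, 106] ⇒ [10, 33, 69, 87, 112]
  KluI CCGAGATA/3: at [16, 35, 54, 73, 90, 98, 127, 140, 156] ⇒ [19, 38, 57, 76, 93, 101, 130, 143, 159]
  RvuIV TAGGA/4: at [48, 116, 149, 166] ⇒ [52, 120, 153, 170]

All cut coordinates (distinct, sorted): [10, 19, 33, 38, 52, 57, 69, 76, 87, 93, 101, 112, 120, 130, 143, 153, 159, 170]

Fragments:
  [0,10): 10 bp
  [10,19): 9 bp
  [19,33): 14 bp
  [33,38): 5 bp
  [38,52): 14 bp
  [52,57): 5 bp
  [57,69): 12 bp
  [69,76): 7 bp
  [76,87): 11 bp
  [87,93): 6 bp
  [93,101): 8 bp
  [101,112): 11 bp
  [112,120): 8 bp
  [120,130): 10 bp
  [130,143): 13 bp
  [143,153): 10 bp
  [153,159): 6 bp
  [159,170): 11 bp
  [170,186): 16 bp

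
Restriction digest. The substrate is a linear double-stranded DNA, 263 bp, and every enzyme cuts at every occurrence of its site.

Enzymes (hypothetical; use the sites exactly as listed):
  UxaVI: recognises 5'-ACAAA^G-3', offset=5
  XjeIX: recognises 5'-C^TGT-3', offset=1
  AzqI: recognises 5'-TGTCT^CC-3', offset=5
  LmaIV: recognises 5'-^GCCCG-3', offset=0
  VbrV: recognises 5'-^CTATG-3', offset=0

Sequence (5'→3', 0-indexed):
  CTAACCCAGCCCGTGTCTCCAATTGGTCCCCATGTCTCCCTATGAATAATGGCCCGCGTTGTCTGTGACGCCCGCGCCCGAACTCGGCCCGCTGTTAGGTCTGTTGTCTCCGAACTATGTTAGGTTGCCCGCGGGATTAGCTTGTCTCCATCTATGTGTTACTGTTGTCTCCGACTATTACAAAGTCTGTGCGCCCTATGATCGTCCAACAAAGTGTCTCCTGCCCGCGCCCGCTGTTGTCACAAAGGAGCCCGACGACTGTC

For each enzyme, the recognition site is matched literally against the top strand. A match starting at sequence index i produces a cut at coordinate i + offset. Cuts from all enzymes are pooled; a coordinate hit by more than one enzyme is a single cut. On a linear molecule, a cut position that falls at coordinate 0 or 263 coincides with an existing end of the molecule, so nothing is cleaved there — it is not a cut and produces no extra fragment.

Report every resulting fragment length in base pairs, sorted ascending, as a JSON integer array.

[2,3,3,3,4,4,5,6,6,6,6,6,6,8,8,8,8,9,10,10,11,11,12,12,12,12,14,18,19,21]

Per-enzyme occurrences:
  UxaVI ACAAAG/5: at [179, 208, 241] ⇒ [184, 213, 246]
  XjeIX CTGT/1: at [62, 91, 100, 161, 186, 233, 258] ⇒ [63, 92, 101, 162, 187, 234, 259]
  AzqI TGTCTCC/5: at [13, 32, 104, 142, 165, 214] ⇒ [18, 37, 109, 147, 170, 219]
  LmaIV GCCCG/0: at [8, 51, 69, 75, 86, 126, 222, 228, 249] ⇒ [8, 51, 69, 75, 86, 126, 222, 228, 249]
  VbrV CTATG/0: at [39, 114, 151, 195] ⇒ [39, 114, 151, 195]

Pooled cuts: [8, 18, 37, 39, 51, 63, 69, 75, 86, 92, 101, 109, 114, 126, 147, 151, 162, 170, 184, 187, 195, 213, 219, 222, 228, 234, 246, 249, 259]

Fragments:
  [0,8): 8 bp
  [8,18): 10 bp
  [18,37): 19 bp
  [37,39): 2 bp
  [39,51): 12 bp
  [51,63): 12 bp
  [63,69): 6 bp
  [69,75): 6 bp
  [75,86): 11 bp
  [86,92): 6 bp
  [92,101): 9 bp
  [101,109): 8 bp
  [109,114): 5 bp
  [114,126): 12 bp
  [126,147): 21 bp
  [147,151): 4 bp
  [151,162): 11 bp
  [162,170): 8 bp
  [170,184): 14 bp
  [184,187): 3 bp
  [187,195): 8 bp
  [195,213): 18 bp
  [213,219): 6 bp
  [219,222): 3 bp
  [222,228): 6 bp
  [228,234): 6 bp
  [234,246): 12 bp
  [246,249): 3 bp
  [249,259): 10 bp
  [259,263): 4 bp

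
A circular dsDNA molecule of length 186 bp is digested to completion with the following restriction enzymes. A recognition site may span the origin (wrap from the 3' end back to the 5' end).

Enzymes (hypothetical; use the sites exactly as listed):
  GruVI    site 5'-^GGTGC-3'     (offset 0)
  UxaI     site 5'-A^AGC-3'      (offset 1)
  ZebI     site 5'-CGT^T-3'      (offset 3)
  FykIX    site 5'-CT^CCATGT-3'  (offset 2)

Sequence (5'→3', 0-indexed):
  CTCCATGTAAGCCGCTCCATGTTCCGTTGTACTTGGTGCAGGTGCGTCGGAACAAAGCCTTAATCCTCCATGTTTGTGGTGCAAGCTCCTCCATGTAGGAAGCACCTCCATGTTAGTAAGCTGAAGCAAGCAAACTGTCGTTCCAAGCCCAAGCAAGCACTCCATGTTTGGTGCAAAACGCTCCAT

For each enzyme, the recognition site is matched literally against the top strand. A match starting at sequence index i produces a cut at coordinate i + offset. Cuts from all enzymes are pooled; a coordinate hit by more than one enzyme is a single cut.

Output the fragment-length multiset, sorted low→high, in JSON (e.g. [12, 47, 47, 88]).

Scan for sites:
  GruVI (GGTGC, off=0): starts [34, 40, 77, 169] → cuts [34, 40, 77, 169]
  UxaI (AAGC, off=1): starts [8, 54, 82, 99, 117, 123, 127, 144, 150, 154] → cuts [9, 55, 83, 100, 118, 124, 128, 145, 151, 155]
  ZebI (CGTT, off=3): starts [24, 138] → cuts [27, 141]
  FykIX (CTCCATGT, off=2): starts [0, 14, 65, 88, 105, 159] → cuts [2, 16, 67, 90, 107, 161]

Pooled cuts: [2, 9, 16, 27, 34, 40, 55, 67, 77, 83, 90, 100, 107, 118, 124, 128, 141, 145, 151, 155, 161, 169]

Fragment lengths:
  2→9: 7 bp
  9→16: 7 bp
  16→27: 11 bp
  27→34: 7 bp
  34→40: 6 bp
  40→55: 15 bp
  55→67: 12 bp
  67→77: 10 bp
  77→83: 6 bp
  83→90: 7 bp
  90→100: 10 bp
  100→107: 7 bp
  107→118: 11 bp
  118→124: 6 bp
  124→128: 4 bp
  128→141: 13 bp
  141→145: 4 bp
  145→151: 6 bp
  151→155: 4 bp
  155→161: 6 bp
  161→169: 8 bp
  169→2 (wrap): 186-169+2 = 19 bp

[4,4,4,6,6,6,6,6,7,7,7,7,7,8,10,10,11,11,12,13,15,19]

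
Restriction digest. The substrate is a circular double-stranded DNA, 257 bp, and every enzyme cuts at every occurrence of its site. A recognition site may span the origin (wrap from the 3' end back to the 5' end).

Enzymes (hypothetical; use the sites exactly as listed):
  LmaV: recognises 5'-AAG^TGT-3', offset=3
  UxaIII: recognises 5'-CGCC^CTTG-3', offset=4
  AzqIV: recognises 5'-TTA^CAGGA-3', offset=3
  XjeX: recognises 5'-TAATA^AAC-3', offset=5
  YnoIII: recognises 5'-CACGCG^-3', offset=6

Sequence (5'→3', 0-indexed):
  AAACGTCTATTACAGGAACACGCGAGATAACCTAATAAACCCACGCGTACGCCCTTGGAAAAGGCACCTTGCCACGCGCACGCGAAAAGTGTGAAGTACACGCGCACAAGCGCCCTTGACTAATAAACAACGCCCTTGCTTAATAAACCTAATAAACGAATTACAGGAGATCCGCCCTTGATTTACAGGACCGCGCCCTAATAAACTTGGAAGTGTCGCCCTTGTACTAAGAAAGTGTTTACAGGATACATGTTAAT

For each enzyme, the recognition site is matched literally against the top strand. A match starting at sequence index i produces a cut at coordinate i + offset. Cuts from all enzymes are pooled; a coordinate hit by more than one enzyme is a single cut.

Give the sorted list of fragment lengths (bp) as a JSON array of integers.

[5,6,6,6,7,9,9,9,9,10,10,10,11,11,11,12,13,13,15,15,17,18,25]

Scan for sites:
  LmaV AAGTGT/3: at [86, 210, 232] ⇒ [89, 213, 235]
  UxaIII CGCCCTTG/4: at [49, 110, 130, 172, 216] ⇒ [53, 114, 134, 176, 220]
  AzqIV TTACAGGA/3: at [9, 160, 182, 238] ⇒ [12, 163, 185, 241]
  XjeX TAATAAAC/5: at [32, 120, 140, 149, 198, 253] ⇒ [1, 37, 125, 145, 154, 203]
  YnoIII CACGCG/6: at [18, 41, 72, 78, 98] ⇒ [24, 47, 78, 84, 104]

Pooled cuts: [1, 12, 24, 37, 47, 53, 78, 84, 89, 104, 114, 125, 134, 145, 154, 163, 176, 185, 203, 213, 220, 235, 241]

Fragments:
  1→12: 11 bp
  12→24: 12 bp
  24→37: 13 bp
  37→47: 10 bp
  47→53: 6 bp
  53→78: 25 bp
  78→84: 6 bp
  84→89: 5 bp
  89→104: 15 bp
  104→114: 10 bp
  114→125: 11 bp
  125→134: 9 bp
  134→145: 11 bp
  145→154: 9 bp
  154→163: 9 bp
  163→176: 13 bp
  176→185: 9 bp
  185→203: 18 bp
  203→213: 10 bp
  213→220: 7 bp
  220→235: 15 bp
  235→241: 6 bp
  241→1 (wrap): 257-241+1 = 17 bp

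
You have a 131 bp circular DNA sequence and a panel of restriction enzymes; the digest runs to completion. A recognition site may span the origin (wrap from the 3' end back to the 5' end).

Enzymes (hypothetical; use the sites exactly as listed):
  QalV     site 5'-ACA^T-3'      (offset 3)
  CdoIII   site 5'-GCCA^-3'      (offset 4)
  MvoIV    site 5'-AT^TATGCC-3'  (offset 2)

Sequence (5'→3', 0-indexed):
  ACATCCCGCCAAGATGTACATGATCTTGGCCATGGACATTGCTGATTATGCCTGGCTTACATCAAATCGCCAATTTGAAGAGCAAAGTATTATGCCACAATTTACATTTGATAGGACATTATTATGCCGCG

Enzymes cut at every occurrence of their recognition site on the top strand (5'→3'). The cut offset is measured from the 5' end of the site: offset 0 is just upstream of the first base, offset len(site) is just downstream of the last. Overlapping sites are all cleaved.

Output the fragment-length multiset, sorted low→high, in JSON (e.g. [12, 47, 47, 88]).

[4,6,7,8,8,9,9,11,12,12,12,15,18]

Site scan:
  QalV ACAT/3: at [0, 17, 35, 58, 103, 115] ⇒ [3, 20, 38, 61, 106, 118]
  CdoIII GCCA/4: at [7, 28, 68, 93] ⇒ [11, 32, 72, 97]
  MvoIV ATTATGCC/2: at [44, 88, 120] ⇒ [46, 90, 122]

Pooled cuts: [3, 11, 20, 32, 38, 46, 61, 72, 90, 97, 106, 118, 122]

Fragments:
  3→11: 8 bp
  11→20: 9 bp
  20→32: 12 bp
  32→38: 6 bp
  38→46: 8 bp
  46→61: 15 bp
  61→72: 11 bp
  72→90: 18 bp
  90→97: 7 bp
  97→106: 9 bp
  106→118: 12 bp
  118→122: 4 bp
  122→3 (wrap): 131-122+3 = 12 bp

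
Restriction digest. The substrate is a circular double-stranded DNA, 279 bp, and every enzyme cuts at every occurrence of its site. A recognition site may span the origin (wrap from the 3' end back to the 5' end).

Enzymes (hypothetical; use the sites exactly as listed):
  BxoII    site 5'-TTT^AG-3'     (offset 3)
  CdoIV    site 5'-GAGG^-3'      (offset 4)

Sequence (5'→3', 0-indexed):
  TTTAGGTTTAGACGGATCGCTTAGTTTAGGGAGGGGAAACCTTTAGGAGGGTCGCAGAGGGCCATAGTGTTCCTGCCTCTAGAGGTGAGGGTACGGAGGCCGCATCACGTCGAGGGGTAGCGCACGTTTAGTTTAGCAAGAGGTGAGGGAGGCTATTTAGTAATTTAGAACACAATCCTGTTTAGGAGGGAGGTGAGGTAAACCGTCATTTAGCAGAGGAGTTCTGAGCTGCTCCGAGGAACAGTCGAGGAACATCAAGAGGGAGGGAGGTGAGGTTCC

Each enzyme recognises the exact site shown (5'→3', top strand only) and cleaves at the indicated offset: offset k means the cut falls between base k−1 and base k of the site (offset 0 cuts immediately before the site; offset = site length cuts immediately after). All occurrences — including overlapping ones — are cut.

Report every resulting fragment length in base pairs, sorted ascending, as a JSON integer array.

[4,4,4,4,5,5,5,5,5,6,6,6,6,7,7,8,8,9,9,10,10,11,12,13,14,16,17,18,20,25]

Per-enzyme occurrences:
  BxoII (TTTAG, off=3): starts [0, 6, 24, 41, 126, 131, 155, 163, 180, 208] → cuts [3, 9, 27, 44, 129, 134, 158, 166, 183, 211]
  CdoIV (GAGG, off=4): starts [30, 46, 56, 81, 86, 95, 111, 139, 144, 148, 185, 189, 194, 215, 235, 246, 258, 262, 266, 271] → cuts [34, 50, 60, 85, 90, 99, 115, 143, 148, 152, 189, 193, 198, 219, 239, 250, 262, 266, 270, 275]

All cut coordinates (distinct, sorted): [3, 9, 27, 34, 44, 50, 60, 85, 90, 99, 115, 129, 134, 143, 148, 152, 158, 166, 183, 189, 193, 198, 211, 219, 239, 250, 262, 266, 270, 275]

Fragments:
  3→9: 6 bp
  9→27: 18 bp
  27→34: 7 bp
  34→44: 10 bp
  44→50: 6 bp
  50→60: 10 bp
  60→85: 25 bp
  85→90: 5 bp
  90→99: 9 bp
  99→115: 16 bp
  115→129: 14 bp
  129→134: 5 bp
  134→143: 9 bp
  143→148: 5 bp
  148→152: 4 bp
  152→158: 6 bp
  158→166: 8 bp
  166→183: 17 bp
  183→189: 6 bp
  189→193: 4 bp
  193→198: 5 bp
  198→211: 13 bp
  211→219: 8 bp
  219→239: 20 bp
  239→250: 11 bp
  250→262: 12 bp
  262→266: 4 bp
  266→270: 4 bp
  270→275: 5 bp
  275→3 (wrap): 279-275+3 = 7 bp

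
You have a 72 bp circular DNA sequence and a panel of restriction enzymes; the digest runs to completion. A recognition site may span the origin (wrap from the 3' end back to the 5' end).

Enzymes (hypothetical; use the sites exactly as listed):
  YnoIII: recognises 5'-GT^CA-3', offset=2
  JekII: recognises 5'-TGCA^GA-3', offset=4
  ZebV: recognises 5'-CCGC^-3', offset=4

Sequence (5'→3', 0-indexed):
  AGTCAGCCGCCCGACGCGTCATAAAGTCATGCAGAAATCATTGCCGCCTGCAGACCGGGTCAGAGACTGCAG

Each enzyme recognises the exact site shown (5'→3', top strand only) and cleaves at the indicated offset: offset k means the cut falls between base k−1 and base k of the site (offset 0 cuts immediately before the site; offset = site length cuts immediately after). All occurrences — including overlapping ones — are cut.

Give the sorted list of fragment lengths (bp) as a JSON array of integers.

[4,5,6,7,8,8,9,11,14]

Scan for sites:
  YnoIII (GTCA, off=2): starts [1, 17, 25, 58] → cuts [3, 19, 27, 60]
  JekII (TGCAGA, off=4): starts [29, 48, 67] → cuts [33, 52, 71]
  ZebV (CCGC, off=4): starts [6, 43] → cuts [10, 47]

All cut coordinates (distinct, sorted): [3, 10, 19, 27, 33, 47, 52, 60, 71]

Fragment lengths:
  3→10: 7 bp
  10→19: 9 bp
  19→27: 8 bp
  27→33: 6 bp
  33→47: 14 bp
  47→52: 5 bp
  52→60: 8 bp
  60→71: 11 bp
  71→3 (wrap): 72-71+3 = 4 bp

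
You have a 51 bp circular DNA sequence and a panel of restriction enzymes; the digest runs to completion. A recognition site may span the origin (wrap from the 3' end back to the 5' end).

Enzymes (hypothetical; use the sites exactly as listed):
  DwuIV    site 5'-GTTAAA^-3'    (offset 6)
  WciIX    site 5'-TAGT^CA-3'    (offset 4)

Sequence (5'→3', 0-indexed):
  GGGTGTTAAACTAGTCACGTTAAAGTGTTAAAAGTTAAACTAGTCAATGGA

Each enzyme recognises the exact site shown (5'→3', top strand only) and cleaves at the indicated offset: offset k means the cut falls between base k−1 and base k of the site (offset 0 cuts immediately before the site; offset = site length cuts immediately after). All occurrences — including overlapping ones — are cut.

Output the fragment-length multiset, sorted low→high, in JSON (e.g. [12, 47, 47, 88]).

Site scan:
  DwuIV GTTAAA/6: at [4, 18, 26, 33] ⇒ [10, 24, 32, 39]
  WciIX TAGTCA/4: at [11, 40] ⇒ [15, 44]

Pooled cuts: [10, 15, 24, 32, 39, 44]

Fragments:
  10→15: 5 bp
  15→24: 9 bp
  24→32: 8 bp
  32→39: 7 bp
  39→44: 5 bp
  44→10 (wrap): 51-44+10 = 17 bp

[5,5,7,8,9,17]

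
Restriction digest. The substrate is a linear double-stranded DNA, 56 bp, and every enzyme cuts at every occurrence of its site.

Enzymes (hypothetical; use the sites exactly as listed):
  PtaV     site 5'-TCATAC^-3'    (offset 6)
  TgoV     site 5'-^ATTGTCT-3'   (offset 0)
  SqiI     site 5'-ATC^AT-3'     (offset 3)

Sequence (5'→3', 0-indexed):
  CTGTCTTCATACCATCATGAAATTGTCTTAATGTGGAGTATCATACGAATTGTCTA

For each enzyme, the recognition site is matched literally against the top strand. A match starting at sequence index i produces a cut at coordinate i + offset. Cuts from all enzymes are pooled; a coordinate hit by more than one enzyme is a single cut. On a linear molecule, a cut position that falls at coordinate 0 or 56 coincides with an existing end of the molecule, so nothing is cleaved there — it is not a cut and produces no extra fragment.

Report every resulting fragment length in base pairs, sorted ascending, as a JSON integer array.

[2,4,4,5,8,12,21]

Per-enzyme occurrences:
  PtaV (TCATAC, off=6): starts [6, 40] → cuts [12, 46]
  TgoV (ATTGTCT, off=0): starts [21, 48] → cuts [21, 48]
  SqiI (ATCAT, off=3): starts [13, 39] → cuts [16, 42]

Pooled cuts: [12, 16, 21, 42, 46, 48]

Fragment lengths:
  [0,12): 12 bp
  [12,16): 4 bp
  [16,21): 5 bp
  [21,42): 21 bp
  [42,46): 4 bp
  [46,48): 2 bp
  [48,56): 8 bp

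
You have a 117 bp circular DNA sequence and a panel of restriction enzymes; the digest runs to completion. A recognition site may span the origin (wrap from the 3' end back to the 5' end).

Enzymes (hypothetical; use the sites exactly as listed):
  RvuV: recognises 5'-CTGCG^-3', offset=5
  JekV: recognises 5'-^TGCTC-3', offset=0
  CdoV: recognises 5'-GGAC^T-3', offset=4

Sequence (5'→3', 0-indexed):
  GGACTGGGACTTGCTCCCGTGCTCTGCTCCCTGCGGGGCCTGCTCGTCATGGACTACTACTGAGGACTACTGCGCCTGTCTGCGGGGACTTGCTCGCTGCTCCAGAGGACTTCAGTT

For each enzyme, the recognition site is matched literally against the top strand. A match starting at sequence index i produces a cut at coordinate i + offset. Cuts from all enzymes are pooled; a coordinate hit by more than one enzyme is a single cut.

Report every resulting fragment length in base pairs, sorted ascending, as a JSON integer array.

Per-enzyme occurrences:
  RvuV CTGCG/5: at [30, 69, 79] ⇒ [35, 74, 84]
  JekV TGCTC/0: at [11, 19, 24, 40, 90, 97] ⇒ [11, 19, 24, 40, 90, 97]
  CdoV GGACT/4: at [0, 6, 50, 63, 85, 106] ⇒ [4, 10, 54, 67, 89, 110]

Pooled cuts: [4, 10, 11, 19, 24, 35, 40, 54, 67, 74, 84, 89, 90, 97, 110]

Fragment lengths:
  4→10: 6 bp
  10→11: 1 bp
  11→19: 8 bp
  19→24: 5 bp
  24→35: 11 bp
  35→40: 5 bp
  40→54: 14 bp
  54→67: 13 bp
  67→74: 7 bp
  74→84: 10 bp
  84→89: 5 bp
  89→90: 1 bp
  90→97: 7 bp
  97→110: 13 bp
  110→4 (wrap): 117-110+4 = 11 bp

[1,1,5,5,5,6,7,7,8,10,11,11,13,13,14]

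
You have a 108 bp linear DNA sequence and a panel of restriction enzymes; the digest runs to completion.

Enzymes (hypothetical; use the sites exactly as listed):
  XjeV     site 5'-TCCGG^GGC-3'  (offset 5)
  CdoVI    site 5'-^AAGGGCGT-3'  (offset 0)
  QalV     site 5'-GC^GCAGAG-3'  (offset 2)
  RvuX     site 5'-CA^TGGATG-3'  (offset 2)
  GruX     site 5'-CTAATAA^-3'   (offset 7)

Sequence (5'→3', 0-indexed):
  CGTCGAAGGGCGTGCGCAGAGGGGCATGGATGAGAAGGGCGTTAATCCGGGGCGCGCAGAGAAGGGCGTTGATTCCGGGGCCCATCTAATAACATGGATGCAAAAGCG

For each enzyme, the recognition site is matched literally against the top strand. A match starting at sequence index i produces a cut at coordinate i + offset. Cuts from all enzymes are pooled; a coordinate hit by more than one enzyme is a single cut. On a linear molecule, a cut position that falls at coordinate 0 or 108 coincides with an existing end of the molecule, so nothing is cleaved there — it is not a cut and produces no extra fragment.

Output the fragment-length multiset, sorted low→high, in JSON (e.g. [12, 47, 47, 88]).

Per-enzyme occurrences:
  XjeV TCCGGGGC/5: at [45, 73] ⇒ [50, 78]
  CdoVI AAGGGCGT/0: at [5, 34, 61] ⇒ [5, 34, 61]
  QalV GCGCAGAG/2: at [13, 53] ⇒ [15, 55]
  RvuX CATGGATG/2: at [24, 92] ⇒ [26, 94]
  GruX CTAATAA/7: at [85] ⇒ [92]

Pooled cuts: [5, 15, 26, 34, 50, 55, 61, 78, 92, 94]

Fragment lengths:
  [0,5): 5 bp
  [5,15): 10 bp
  [15,26): 11 bp
  [26,34): 8 bp
  [34,50): 16 bp
  [50,55): 5 bp
  [55,61): 6 bp
  [61,78): 17 bp
  [78,92): 14 bp
  [92,94): 2 bp
  [94,108): 14 bp

[2,5,5,6,8,10,11,14,14,16,17]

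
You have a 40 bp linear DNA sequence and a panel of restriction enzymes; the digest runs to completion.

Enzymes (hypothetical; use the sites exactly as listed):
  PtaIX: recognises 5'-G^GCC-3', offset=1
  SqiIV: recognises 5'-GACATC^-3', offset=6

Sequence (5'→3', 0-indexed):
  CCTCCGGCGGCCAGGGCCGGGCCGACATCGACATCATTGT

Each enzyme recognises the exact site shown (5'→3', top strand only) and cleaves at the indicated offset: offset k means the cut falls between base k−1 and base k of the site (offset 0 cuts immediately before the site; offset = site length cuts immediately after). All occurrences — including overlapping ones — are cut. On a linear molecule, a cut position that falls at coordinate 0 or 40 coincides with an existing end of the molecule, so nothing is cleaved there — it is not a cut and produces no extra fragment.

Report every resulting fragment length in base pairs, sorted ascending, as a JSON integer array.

[5,5,6,6,9,9]

Scan for sites:
  PtaIX GGCC/1: at [8, 14, 19] ⇒ [9, 15, 20]
  SqiIV GACATC/6: at [23, 29] ⇒ [29, 35]

Pooled cuts: [9, 15, 20, 29, 35]

Fragment lengths:
  [0,9): 9 bp
  [9,15): 6 bp
  [15,20): 5 bp
  [20,29): 9 bp
  [29,35): 6 bp
  [35,40): 5 bp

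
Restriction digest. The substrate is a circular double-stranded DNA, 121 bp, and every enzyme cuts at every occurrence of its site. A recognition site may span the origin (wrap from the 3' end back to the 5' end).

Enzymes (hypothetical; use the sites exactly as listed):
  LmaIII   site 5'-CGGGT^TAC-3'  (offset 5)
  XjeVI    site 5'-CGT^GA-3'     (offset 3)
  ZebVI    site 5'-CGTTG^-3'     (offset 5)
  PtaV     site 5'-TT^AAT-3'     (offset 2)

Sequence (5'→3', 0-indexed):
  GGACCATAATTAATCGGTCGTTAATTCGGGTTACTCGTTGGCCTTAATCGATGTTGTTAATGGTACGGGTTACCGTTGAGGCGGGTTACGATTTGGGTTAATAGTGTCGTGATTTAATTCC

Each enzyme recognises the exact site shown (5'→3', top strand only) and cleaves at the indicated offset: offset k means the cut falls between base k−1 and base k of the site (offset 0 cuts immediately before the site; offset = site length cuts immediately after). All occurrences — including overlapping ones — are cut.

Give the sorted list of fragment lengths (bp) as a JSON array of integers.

Scan for sites:
  LmaIII (CGGGTTAC, off=5): starts [26, 65, 81] → cuts [31, 70, 86]
  XjeVI (CGTGA, off=3): starts [107] → cuts [110]
  ZebVI (CGTTG, off=5): starts [35, 73] → cuts [40, 78]
  PtaV (TTAAT, off=2): starts [9, 20, 43, 56, 97, 113] → cuts [11, 22, 45, 58, 99, 115]

All cut coordinates (distinct, sorted): [11, 22, 31, 40, 45, 58, 70, 78, 86, 99, 110, 115]

Fragments:
  11→22: 11 bp
  22→31: 9 bp
  31→40: 9 bp
  40→45: 5 bp
  45→58: 13 bp
  58→70: 12 bp
  70→78: 8 bp
  78→86: 8 bp
  86→99: 13 bp
  99→110: 11 bp
  110→115: 5 bp
  115→11 (wrap): 121-115+11 = 17 bp

[5,5,8,8,9,9,11,11,12,13,13,17]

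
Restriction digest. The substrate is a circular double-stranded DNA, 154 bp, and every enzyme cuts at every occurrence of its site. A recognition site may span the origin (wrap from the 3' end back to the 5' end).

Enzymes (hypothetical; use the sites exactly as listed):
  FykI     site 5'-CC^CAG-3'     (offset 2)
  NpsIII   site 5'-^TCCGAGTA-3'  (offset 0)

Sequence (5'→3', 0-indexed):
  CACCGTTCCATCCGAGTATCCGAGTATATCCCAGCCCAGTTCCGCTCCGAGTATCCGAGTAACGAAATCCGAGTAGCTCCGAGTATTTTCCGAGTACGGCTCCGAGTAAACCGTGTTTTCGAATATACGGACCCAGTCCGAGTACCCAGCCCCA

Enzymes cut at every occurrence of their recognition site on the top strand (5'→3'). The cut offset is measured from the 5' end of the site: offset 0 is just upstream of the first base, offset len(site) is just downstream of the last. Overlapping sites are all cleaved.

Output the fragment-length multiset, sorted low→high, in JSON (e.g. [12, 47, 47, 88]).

Per-enzyme occurrences:
  FykI CCCAG/2: at [29, 34, 131, 144] ⇒ [31, 36, 133, 146]
  NpsIII TCCGAGTA/0: at [10, 18, 45, 53, 67, 77, 88, 100, 136] ⇒ [10, 18, 45, 53, 67, 77, 88, 100, 136]

All cut coordinates (distinct, sorted): [10, 18, 31, 36, 45, 53, 67, 77, 88, 100, 133, 136, 146]

Fragments:
  10→18: 8 bp
  18→31: 13 bp
  31→36: 5 bp
  36→45: 9 bp
  45→53: 8 bp
  53→67: 14 bp
  67→77: 10 bp
  77→88: 11 bp
  88→100: 12 bp
  100→133: 33 bp
  133→136: 3 bp
  136→146: 10 bp
  146→10 (wrap): 154-146+10 = 18 bp

[3,5,8,8,9,10,10,11,12,13,14,18,33]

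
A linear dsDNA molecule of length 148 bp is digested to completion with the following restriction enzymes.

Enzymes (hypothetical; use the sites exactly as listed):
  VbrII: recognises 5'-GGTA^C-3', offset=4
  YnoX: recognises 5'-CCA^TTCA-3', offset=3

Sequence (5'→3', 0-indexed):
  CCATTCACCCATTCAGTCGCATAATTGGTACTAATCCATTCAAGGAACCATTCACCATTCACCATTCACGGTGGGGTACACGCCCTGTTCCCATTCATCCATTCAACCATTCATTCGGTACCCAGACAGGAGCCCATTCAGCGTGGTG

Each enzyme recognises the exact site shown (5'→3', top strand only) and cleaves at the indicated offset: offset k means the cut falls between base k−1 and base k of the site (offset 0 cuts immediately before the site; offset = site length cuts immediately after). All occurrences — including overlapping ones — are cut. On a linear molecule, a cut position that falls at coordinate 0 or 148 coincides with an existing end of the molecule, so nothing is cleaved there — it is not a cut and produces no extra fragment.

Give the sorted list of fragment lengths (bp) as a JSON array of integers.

[3,7,7,8,8,8,8,11,12,12,14,15,16,19]

Scan for sites:
  VbrII (GGTAC, off=4): starts [26, 74, 116] → cuts [30, 78, 120]
  YnoX (CCATTCA, off=3): starts [0, 8, 35, 47, 54, 61, 90, 98, 106, 133] → cuts [3, 11, 38, 50, 57, 64, 93, 101, 109, 136]

Pooled cuts: [3, 11, 30, 38, 50, 57, 64, 78, 93, 101, 109, 120, 136]

Fragment lengths:
  [0,3): 3 bp
  [3,11): 8 bp
  [11,30): 19 bp
  [30,38): 8 bp
  [38,50): 12 bp
  [50,57): 7 bp
  [57,64): 7 bp
  [64,78): 14 bp
  [78,93): 15 bp
  [93,101): 8 bp
  [101,109): 8 bp
  [109,120): 11 bp
  [120,136): 16 bp
  [136,148): 12 bp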